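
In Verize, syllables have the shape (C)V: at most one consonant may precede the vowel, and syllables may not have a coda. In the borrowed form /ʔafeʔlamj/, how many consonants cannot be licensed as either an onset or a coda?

The consonants /ʔ/, /m/, /j/ cannot be parsed into a legal (C)V syllable (no codas are permitted; onsets are limited to one consonant).

3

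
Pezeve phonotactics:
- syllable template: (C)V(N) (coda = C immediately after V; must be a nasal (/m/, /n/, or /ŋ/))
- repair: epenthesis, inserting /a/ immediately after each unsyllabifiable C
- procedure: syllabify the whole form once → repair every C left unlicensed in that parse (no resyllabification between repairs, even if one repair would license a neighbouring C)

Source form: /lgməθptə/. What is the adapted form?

Syllabifying with onset maximization leaves /l/, /g/, /θ/, /p/ stranded (only a nasal (/m/, /n/, or /ŋ/) is licensed in coda position; onsets are limited to one consonant).
Inserting the epenthetic vowel yields /l/ → /la/, /g/ → /ga/, /θ/ → /θa/, /p/ → /pa/.

lagaməθapatə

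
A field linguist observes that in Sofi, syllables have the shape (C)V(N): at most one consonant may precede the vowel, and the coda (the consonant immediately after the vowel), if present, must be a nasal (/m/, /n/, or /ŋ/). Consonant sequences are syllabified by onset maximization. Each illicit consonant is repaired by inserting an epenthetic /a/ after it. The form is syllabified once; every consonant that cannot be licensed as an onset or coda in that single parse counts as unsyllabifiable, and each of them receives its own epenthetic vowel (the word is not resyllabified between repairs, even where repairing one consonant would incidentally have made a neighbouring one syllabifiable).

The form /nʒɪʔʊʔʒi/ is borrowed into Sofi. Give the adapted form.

naʒɪʔʊʔaʒi

The consonants /n/, /ʔ/ cannot be parsed into a legal (C)V(N) syllable (only a nasal (/m/, /n/, or /ŋ/) is licensed in coda position; onsets are limited to one consonant).
Inserting the epenthetic vowel yields /n/ → /na/, /ʔ/ → /ʔa/.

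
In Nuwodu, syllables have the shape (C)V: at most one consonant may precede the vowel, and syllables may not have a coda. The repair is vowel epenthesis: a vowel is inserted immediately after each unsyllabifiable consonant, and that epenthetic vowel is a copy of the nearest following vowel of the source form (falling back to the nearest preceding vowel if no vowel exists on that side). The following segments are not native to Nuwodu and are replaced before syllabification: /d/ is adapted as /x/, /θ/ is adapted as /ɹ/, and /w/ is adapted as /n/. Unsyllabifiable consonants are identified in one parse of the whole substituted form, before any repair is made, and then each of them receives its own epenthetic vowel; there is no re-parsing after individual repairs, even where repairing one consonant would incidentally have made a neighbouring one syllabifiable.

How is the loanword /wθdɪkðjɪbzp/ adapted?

nɪɹɪxɪkɪðɪjɪbɪzɪpɪ

Substitution: /w/ → /n/, /θ/ → /ɹ/, /d/ → /x/, giving /nɹxɪkðjɪbzp/.
The consonants /n/, /ɹ/, /k/, /ð/, /b/, /z/, /p/ cannot be parsed into a legal (C)V syllable (no codas are permitted; onsets are limited to one consonant).
Inserting the epenthetic vowel yields /n/ → /nɪ/, /ɹ/ → /ɹɪ/, /k/ → /kɪ/, /ð/ → /ðɪ/, /b/ → /bɪ/, /z/ → /zɪ/, /p/ → /pɪ/.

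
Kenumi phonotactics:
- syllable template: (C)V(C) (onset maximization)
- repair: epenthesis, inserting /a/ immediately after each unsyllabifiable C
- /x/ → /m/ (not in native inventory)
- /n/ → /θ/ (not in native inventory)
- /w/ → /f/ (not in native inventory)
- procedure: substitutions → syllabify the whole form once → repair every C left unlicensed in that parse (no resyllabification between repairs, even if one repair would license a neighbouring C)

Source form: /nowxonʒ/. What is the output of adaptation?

θofmoθʒa

Substitution: /n/ → /θ/, /w/ → /f/, /x/ → /m/, giving /θofmoθʒ/.
Syllabifying with onset maximization leaves /ʒ/ stranded (at most one coda consonant is licensed; onsets are limited to one consonant).
Epenthesis after each stranded consonant: /ʒ/ → /ʒa/.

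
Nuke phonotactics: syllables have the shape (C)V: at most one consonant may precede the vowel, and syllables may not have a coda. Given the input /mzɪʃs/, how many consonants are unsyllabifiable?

Under (C)V, the unsyllabifiable consonants are /m/, /ʃ/, /s/ (no codas are permitted; onsets are limited to one consonant).

3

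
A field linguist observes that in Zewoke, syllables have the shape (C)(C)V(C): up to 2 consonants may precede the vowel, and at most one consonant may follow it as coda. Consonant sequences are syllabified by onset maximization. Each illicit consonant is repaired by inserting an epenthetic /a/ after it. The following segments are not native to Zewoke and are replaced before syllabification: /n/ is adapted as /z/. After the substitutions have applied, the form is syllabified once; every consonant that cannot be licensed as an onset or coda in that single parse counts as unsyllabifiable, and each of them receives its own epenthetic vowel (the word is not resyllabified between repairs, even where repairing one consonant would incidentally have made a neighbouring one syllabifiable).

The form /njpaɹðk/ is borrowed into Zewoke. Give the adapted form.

zajpaɹðaka

Substitution: /n/ → /z/, giving /zjpaɹðk/.
Syllabifying with onset maximization leaves /z/, /ð/, /k/ stranded (at most one coda consonant is licensed; onsets may contain at most 2 consonants).
Epenthesis after each stranded consonant: /z/ → /za/, /ð/ → /ða/, /k/ → /ka/.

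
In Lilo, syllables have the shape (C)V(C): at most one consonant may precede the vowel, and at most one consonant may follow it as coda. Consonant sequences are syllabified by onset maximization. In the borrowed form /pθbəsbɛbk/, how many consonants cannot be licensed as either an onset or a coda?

3

Syllabifying with onset maximization leaves /p/, /θ/, /k/ stranded (at most one coda consonant is licensed; onsets are limited to one consonant).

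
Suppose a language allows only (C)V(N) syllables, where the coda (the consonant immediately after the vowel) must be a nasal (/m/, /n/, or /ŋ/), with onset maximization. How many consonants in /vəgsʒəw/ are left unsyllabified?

3

Under (C)V(N), the unsyllabifiable consonants are /g/, /s/, /w/ (only a nasal (/m/, /n/, or /ŋ/) is licensed in coda position; onsets are limited to one consonant).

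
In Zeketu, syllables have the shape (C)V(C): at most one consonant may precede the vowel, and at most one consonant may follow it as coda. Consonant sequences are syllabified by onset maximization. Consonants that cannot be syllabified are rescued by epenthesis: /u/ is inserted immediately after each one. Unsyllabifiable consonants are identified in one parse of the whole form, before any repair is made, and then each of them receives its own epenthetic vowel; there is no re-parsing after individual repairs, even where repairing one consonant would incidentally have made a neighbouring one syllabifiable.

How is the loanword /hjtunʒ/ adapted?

Syllabifying with onset maximization leaves /h/, /j/, /ʒ/ stranded (at most one coda consonant is licensed; onsets are limited to one consonant).
Epenthesis after each stranded consonant: /h/ → /hu/, /j/ → /ju/, /ʒ/ → /ʒu/.

hujutunʒu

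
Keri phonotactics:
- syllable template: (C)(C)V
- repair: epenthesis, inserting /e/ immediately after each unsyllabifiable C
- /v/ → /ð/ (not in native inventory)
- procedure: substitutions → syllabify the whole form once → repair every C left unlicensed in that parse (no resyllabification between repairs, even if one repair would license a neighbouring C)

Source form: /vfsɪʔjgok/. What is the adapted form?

ðefsɪʔejgoke

Substitution: /v/ → /ð/, giving /ðfsɪʔjgok/.
Under (C)(C)V, the unsyllabifiable consonants are /ð/, /ʔ/, /k/ (no codas are permitted; onsets may contain at most 2 consonants).
Inserting the epenthetic vowel yields /ð/ → /ðe/, /ʔ/ → /ʔe/, /k/ → /ke/.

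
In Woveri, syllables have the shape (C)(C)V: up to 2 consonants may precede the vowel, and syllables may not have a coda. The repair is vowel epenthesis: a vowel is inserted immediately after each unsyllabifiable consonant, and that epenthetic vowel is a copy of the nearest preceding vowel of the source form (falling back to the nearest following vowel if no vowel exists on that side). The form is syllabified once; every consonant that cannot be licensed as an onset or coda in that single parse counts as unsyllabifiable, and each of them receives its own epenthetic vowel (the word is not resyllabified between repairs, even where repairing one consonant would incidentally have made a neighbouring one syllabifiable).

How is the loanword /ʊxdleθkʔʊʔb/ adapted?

ʊxʊdleθekʔʊʔʊbʊ

The consonants /x/, /θ/, /ʔ/, /b/ cannot be parsed into a legal (C)(C)V syllable (no codas are permitted; onsets may contain at most 2 consonants).
Epenthesis after each stranded consonant: /x/ → /xʊ/, /θ/ → /θe/, /ʔ/ → /ʔʊ/, /b/ → /bʊ/.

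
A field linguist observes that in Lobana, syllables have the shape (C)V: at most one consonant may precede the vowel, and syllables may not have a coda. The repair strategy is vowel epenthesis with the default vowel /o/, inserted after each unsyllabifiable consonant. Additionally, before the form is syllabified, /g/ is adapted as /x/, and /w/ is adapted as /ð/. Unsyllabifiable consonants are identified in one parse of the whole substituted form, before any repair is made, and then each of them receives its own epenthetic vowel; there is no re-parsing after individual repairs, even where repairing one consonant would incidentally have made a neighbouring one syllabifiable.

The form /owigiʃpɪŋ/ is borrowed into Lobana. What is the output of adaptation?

oðixiʃopɪŋo

Substitution: /w/ → /ð/, /g/ → /x/, giving /oðixiʃpɪŋ/.
Syllabifying with onset maximization leaves /ʃ/, /ŋ/ stranded (no codas are permitted; onsets are limited to one consonant).
Each unlicensed consonant becomes the onset of a new syllable: /ʃ/ → /ʃo/, /ŋ/ → /ŋo/.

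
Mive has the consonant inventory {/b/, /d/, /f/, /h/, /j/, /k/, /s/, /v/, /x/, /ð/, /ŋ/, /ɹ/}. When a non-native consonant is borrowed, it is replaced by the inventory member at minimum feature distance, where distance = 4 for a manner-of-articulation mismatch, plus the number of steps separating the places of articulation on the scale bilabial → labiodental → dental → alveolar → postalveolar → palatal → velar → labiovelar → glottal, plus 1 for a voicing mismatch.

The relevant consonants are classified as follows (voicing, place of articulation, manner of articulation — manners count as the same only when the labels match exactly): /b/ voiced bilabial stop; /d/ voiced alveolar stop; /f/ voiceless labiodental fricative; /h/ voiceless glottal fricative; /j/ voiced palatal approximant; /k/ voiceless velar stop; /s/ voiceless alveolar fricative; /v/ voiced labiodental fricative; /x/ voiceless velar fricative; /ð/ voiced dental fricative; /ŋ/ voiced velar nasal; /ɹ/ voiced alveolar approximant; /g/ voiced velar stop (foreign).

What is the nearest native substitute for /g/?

k

/k/ is closest: same manner (stop), place distance 0 (velar→velar), voicing differs (+1); total 1. Next closest is /d/ at distance 3.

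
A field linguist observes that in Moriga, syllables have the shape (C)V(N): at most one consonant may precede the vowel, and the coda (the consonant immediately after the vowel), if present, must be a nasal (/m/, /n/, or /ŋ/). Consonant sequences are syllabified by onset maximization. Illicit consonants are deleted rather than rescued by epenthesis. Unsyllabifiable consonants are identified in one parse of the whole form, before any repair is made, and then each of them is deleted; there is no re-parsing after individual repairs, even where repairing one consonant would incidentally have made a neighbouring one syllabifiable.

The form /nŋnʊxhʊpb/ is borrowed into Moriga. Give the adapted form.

Under (C)V(N), the unsyllabifiable consonants are /n/, /ŋ/, /x/, /p/, /b/ (only a nasal (/m/, /n/, or /ŋ/) is licensed in coda position; onsets are limited to one consonant).
Deleting the stranded consonants removes /n/, /ŋ/, /x/, /p/, /b/.

nʊhʊ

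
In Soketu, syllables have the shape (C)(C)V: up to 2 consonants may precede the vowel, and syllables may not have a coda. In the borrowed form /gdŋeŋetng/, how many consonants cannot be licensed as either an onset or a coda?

Under (C)(C)V, the unsyllabifiable consonants are /g/, /t/, /n/, /g/ (no codas are permitted; onsets may contain at most 2 consonants).

4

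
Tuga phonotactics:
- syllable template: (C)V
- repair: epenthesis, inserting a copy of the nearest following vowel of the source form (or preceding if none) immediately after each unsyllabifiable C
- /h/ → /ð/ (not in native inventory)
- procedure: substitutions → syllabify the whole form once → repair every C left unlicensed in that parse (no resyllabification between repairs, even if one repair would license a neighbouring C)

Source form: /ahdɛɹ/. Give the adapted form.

Substitution: /h/ → /ð/, giving /aðdɛɹ/.
Under (C)V, the unsyllabifiable consonants are /ð/, /ɹ/ (no codas are permitted; onsets are limited to one consonant).
Each unlicensed consonant becomes the onset of a new syllable: /ð/ → /ðɛ/, /ɹ/ → /ɹɛ/.

aðɛdɛɹɛ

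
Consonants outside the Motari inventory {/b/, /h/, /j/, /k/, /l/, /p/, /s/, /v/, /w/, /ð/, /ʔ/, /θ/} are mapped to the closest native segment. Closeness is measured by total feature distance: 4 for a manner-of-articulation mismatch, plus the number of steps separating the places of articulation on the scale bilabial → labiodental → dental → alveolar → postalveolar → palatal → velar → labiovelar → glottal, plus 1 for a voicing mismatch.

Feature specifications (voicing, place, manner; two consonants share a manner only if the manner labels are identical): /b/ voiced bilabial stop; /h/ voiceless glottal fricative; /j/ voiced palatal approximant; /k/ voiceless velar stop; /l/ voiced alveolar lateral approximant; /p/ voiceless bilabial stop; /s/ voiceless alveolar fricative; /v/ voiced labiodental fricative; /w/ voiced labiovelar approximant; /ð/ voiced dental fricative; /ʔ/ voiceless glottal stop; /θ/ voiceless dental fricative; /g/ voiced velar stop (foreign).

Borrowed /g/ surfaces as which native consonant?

k

/k/ is closest: same manner (stop), place distance 0 (velar→velar), voicing differs (+1); total 1. Next closest is /ʔ/ at distance 3.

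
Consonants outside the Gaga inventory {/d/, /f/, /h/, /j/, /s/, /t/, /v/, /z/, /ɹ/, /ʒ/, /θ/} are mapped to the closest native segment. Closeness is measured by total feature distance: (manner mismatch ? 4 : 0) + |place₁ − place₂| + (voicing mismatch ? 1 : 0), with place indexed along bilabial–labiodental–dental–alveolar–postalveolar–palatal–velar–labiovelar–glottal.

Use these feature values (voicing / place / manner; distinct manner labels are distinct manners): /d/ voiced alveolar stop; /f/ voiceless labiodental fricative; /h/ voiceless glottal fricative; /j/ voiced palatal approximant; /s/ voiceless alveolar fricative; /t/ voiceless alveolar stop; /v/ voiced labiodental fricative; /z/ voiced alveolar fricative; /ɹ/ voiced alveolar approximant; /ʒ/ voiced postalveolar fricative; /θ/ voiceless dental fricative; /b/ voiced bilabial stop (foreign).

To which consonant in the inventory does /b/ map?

/d/ is closest: same manner (stop), place distance 3 (bilabial→alveolar), same voicing; total 3. Next closest is /t/ at distance 4.

d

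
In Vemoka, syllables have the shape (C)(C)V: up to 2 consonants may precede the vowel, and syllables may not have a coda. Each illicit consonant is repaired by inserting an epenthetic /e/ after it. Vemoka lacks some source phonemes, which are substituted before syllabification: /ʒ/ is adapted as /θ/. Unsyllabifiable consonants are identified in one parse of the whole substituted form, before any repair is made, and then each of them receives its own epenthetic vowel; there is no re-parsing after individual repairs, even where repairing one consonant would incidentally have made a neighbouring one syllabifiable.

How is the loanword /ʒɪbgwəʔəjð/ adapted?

θɪbegwəʔəjeðe

Substitution: /ʒ/ → /θ/, giving /θɪbgwəʔəjð/.
The consonants /b/, /j/, /ð/ cannot be parsed into a legal (C)(C)V syllable (no codas are permitted; onsets may contain at most 2 consonants).
Inserting the epenthetic vowel yields /b/ → /be/, /j/ → /je/, /ð/ → /ðe/.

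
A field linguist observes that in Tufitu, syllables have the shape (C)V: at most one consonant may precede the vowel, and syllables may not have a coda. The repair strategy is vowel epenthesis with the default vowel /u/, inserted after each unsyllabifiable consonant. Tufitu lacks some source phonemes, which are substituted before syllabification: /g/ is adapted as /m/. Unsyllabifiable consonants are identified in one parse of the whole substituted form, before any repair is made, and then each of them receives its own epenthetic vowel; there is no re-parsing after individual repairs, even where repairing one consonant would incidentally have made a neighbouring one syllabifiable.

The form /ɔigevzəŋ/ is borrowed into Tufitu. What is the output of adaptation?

ɔimevuzəŋu

Substitution: /g/ → /m/, giving /ɔimevzəŋ/.
Under (C)V, the unsyllabifiable consonants are /v/, /ŋ/ (no codas are permitted; onsets are limited to one consonant).
Inserting the epenthetic vowel yields /v/ → /vu/, /ŋ/ → /ŋu/.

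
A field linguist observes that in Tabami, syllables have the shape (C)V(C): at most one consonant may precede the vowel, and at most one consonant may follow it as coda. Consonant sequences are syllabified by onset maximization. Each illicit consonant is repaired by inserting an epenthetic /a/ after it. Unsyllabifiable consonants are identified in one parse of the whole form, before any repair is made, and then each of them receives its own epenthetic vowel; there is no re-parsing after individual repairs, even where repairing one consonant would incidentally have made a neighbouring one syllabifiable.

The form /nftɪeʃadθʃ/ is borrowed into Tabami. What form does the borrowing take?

Under (C)V(C), the unsyllabifiable consonants are /n/, /f/, /θ/, /ʃ/ (at most one coda consonant is licensed; onsets are limited to one consonant).
Each unlicensed consonant becomes the onset of a new syllable: /n/ → /na/, /f/ → /fa/, /θ/ → /θa/, /ʃ/ → /ʃa/.

nafatɪeʃadθaʃa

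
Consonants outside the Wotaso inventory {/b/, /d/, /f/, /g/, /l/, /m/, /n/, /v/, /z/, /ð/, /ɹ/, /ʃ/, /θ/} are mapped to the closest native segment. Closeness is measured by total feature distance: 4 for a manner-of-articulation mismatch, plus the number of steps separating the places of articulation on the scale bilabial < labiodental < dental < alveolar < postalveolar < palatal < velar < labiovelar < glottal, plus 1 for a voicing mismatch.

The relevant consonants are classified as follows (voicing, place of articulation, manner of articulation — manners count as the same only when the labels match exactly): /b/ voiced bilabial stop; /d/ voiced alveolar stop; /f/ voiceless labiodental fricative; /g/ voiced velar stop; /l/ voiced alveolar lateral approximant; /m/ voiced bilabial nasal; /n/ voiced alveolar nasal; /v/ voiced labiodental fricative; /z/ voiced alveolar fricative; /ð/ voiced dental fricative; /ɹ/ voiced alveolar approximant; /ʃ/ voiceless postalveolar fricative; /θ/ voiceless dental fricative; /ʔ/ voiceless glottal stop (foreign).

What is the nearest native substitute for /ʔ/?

/g/ is closest: same manner (stop), place distance 2 (glottal→velar), voicing differs (+1); total 3. Next closest is /d/ at distance 6.

g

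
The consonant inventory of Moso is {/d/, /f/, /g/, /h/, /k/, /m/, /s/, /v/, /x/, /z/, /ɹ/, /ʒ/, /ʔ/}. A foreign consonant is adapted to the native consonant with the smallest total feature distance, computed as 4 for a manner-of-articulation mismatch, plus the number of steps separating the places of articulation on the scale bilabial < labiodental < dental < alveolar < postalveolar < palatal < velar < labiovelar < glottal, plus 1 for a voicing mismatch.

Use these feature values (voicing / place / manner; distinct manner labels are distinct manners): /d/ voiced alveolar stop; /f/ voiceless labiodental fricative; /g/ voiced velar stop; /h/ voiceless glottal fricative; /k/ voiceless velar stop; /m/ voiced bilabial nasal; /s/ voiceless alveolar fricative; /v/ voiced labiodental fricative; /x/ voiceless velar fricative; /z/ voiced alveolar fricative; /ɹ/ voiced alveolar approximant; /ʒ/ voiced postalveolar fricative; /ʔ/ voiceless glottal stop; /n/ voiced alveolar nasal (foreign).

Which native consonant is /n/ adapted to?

/m/ is closest: same manner (nasal), place distance 3 (alveolar→bilabial), same voicing; total 3. Next closest is /d/ at distance 4.

m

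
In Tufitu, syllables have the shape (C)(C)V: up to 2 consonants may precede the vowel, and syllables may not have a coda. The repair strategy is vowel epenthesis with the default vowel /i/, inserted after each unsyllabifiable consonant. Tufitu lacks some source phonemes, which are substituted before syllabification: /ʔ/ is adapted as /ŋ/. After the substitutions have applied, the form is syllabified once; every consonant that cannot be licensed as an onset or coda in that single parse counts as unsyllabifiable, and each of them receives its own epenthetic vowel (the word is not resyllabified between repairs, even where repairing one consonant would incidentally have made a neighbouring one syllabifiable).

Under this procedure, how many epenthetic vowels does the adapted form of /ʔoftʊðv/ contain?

After substitution the input is /ŋoftʊðv/.
The unsyllabifiable consonants are /ð/, /v/; each receives one epenthetic vowel.

2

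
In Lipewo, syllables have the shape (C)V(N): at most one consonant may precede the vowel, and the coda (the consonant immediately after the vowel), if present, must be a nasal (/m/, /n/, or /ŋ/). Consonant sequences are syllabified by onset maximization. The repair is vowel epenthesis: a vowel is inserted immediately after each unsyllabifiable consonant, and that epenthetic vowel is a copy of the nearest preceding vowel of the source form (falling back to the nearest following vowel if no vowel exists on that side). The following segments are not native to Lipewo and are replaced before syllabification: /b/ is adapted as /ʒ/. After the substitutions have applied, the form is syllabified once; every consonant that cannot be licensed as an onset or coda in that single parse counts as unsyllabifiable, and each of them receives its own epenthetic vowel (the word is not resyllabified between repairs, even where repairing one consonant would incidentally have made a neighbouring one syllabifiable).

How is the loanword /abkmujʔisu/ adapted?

aʒakamujuʔisu

Substitution: /b/ → /ʒ/, giving /aʒkmujʔisu/.
Syllabifying with onset maximization leaves /ʒ/, /k/, /j/ stranded (only a nasal (/m/, /n/, or /ŋ/) is licensed in coda position; onsets are limited to one consonant).
Inserting the epenthetic vowel yields /ʒ/ → /ʒa/, /k/ → /ka/, /j/ → /ju/.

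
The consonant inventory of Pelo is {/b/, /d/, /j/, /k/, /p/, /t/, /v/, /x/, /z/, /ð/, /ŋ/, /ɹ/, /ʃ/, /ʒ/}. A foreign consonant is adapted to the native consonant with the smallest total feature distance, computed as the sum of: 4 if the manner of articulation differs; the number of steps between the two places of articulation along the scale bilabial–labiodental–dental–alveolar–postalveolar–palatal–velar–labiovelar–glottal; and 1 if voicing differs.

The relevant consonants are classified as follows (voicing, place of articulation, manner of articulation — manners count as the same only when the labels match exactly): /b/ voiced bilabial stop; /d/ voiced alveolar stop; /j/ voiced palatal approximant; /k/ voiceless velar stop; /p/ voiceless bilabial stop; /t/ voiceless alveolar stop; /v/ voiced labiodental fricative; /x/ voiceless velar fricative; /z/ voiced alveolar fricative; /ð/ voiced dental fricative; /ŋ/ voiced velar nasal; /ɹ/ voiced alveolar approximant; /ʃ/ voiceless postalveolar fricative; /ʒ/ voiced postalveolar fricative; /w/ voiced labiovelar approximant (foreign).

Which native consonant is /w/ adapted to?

/j/ is closest: same manner (approximant), place distance 2 (labiovelar→palatal), same voicing; total 2. Next closest is /ɹ/ at distance 4.

j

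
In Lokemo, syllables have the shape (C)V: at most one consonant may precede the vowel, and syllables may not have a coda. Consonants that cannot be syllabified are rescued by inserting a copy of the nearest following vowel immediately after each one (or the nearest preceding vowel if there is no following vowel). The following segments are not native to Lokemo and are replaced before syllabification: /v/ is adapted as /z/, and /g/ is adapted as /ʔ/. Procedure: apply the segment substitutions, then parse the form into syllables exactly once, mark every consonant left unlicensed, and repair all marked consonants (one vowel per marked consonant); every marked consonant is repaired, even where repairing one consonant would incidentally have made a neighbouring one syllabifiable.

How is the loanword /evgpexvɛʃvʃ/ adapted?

ezeʔepexɛzɛʃɛzɛʃɛ

Substitution: /v/ → /z/, /g/ → /ʔ/, giving /ezʔpexzɛʃzʃ/.
Under (C)V, the unsyllabifiable consonants are /z/, /ʔ/, /x/, /ʃ/, /z/, /ʃ/ (no codas are permitted; onsets are limited to one consonant).
Inserting the epenthetic vowel yields /z/ → /ze/, /ʔ/ → /ʔe/, /x/ → /xɛ/, /ʃ/ → /ʃɛ/, /z/ → /zɛ/, /ʃ/ → /ʃɛ/.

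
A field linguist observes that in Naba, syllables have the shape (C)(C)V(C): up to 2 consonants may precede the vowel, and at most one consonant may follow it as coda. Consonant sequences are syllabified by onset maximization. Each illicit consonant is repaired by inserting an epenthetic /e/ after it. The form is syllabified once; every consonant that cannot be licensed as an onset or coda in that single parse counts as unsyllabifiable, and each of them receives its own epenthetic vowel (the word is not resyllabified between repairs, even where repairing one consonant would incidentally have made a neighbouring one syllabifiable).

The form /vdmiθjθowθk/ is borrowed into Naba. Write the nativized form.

vedmiθjθowθeke

The consonants /v/, /θ/, /k/ cannot be parsed into a legal (C)(C)V(C) syllable (at most one coda consonant is licensed; onsets may contain at most 2 consonants).
Epenthesis after each stranded consonant: /v/ → /ve/, /θ/ → /θe/, /k/ → /ke/.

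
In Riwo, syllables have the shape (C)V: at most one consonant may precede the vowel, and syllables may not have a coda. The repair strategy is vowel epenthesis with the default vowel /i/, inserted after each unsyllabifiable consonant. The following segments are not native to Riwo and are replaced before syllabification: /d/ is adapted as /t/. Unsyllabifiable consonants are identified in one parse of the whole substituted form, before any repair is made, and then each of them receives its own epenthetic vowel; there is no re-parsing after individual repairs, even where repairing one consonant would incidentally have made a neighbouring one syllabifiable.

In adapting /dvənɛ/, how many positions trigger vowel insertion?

1

After substitution the input is /tvənɛ/.
The unsyllabifiable consonants are /t/; each receives one epenthetic vowel.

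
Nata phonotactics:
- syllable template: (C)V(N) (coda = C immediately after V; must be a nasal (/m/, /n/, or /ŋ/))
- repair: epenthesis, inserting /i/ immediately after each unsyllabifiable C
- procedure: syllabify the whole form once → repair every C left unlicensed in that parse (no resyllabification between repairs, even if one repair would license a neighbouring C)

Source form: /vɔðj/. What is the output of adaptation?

Under (C)V(N), the unsyllabifiable consonants are /ð/, /j/ (only a nasal (/m/, /n/, or /ŋ/) is licensed in coda position; onsets are limited to one consonant).
Inserting the epenthetic vowel yields /ð/ → /ði/, /j/ → /ji/.

vɔðiji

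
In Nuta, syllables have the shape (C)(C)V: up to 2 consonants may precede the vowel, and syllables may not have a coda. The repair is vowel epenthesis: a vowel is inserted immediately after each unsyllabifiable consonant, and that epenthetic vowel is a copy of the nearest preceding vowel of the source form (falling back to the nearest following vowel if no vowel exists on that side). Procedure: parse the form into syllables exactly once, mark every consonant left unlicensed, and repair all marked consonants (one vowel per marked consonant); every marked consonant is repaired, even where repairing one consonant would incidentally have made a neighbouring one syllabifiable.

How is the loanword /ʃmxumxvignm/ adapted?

ʃumxumuxviginimi

Under (C)(C)V, the unsyllabifiable consonants are /ʃ/, /m/, /g/, /n/, /m/ (no codas are permitted; onsets may contain at most 2 consonants).
Each unlicensed consonant becomes the onset of a new syllable: /ʃ/ → /ʃu/, /m/ → /mu/, /g/ → /gi/, /n/ → /ni/, /m/ → /mi/.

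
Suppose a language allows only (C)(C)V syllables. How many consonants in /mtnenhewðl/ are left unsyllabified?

4

Syllabifying with onset maximization leaves /m/, /w/, /ð/, /l/ stranded (no codas are permitted; onsets may contain at most 2 consonants).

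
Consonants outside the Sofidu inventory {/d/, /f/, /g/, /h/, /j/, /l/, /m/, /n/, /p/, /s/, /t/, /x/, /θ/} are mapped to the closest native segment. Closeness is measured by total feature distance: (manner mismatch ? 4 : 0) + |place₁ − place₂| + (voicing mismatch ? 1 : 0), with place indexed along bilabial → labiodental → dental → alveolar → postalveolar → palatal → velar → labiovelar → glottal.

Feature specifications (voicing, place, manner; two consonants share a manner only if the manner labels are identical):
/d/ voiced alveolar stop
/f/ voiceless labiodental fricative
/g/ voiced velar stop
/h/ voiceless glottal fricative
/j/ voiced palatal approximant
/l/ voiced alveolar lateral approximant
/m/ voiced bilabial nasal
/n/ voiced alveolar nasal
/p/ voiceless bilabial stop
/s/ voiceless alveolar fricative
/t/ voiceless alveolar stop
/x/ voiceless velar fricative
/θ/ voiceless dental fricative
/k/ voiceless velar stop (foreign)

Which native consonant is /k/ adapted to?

/g/ is closest: same manner (stop), place distance 0 (velar→velar), voicing differs (+1); total 1. Next closest is /t/ at distance 3.

g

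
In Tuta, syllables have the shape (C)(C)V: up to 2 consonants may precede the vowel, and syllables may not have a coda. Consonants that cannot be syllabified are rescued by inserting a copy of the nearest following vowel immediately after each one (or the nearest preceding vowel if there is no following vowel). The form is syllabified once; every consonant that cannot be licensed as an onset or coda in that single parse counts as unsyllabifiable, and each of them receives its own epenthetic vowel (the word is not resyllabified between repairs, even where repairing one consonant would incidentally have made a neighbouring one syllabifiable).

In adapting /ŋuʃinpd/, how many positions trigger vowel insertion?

3

The unsyllabifiable consonants are /n/, /p/, /d/; each receives one epenthetic vowel.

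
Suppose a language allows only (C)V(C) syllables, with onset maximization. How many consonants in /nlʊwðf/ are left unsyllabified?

Syllabifying with onset maximization leaves /n/, /ð/, /f/ stranded (at most one coda consonant is licensed; onsets are limited to one consonant).

3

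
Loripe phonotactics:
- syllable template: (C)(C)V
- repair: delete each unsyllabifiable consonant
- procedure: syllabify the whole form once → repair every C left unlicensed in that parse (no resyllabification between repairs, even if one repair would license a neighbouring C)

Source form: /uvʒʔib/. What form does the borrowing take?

uʒʔi

Syllabifying with onset maximization leaves /v/, /b/ stranded (no codas are permitted; onsets may contain at most 2 consonants).
Deletion applies to /v/, /b/.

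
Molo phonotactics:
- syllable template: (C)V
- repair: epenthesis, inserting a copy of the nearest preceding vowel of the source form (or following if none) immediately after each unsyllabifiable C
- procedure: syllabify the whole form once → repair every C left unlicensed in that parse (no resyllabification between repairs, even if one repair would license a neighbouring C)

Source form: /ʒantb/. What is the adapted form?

ʒanataba

Syllabifying with onset maximization leaves /n/, /t/, /b/ stranded (no codas are permitted; onsets are limited to one consonant).
Each unlicensed consonant becomes the onset of a new syllable: /n/ → /na/, /t/ → /ta/, /b/ → /ba/.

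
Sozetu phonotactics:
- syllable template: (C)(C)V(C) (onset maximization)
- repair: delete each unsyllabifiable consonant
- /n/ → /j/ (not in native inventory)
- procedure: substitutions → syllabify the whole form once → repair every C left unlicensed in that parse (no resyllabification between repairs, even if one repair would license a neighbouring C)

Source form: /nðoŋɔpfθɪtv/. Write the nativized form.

Substitution: /n/ → /j/, giving /jðoŋɔpfθɪtv/.
The consonants /v/ cannot be parsed into a legal (C)(C)V(C) syllable (at most one coda consonant is licensed; onsets may contain at most 2 consonants).
Deletion applies to /v/.

jðoŋɔpfθɪt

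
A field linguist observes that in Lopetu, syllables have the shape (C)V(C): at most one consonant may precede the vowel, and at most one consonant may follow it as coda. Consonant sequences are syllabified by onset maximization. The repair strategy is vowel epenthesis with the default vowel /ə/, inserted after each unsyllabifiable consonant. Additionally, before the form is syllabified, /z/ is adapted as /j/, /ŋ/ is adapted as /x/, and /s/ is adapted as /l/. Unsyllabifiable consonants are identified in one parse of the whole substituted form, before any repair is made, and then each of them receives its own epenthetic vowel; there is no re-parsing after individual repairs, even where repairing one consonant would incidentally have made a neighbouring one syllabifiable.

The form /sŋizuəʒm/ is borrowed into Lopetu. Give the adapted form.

ləxijuəʒmə

Substitution: /s/ → /l/, /ŋ/ → /x/, /z/ → /j/, giving /lxijuəʒm/.
Syllabifying with onset maximization leaves /l/, /m/ stranded (at most one coda consonant is licensed; onsets are limited to one consonant).
Each unlicensed consonant becomes the onset of a new syllable: /l/ → /lə/, /m/ → /mə/.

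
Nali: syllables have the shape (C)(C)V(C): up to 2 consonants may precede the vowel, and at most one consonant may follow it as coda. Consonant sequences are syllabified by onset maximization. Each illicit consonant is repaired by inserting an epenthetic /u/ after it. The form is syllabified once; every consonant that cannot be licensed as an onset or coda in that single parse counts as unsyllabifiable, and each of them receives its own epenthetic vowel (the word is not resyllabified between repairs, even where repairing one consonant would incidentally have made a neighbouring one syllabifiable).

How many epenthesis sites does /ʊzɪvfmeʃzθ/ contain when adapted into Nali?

The unsyllabifiable consonants are /z/, /θ/; each receives one epenthetic vowel.

2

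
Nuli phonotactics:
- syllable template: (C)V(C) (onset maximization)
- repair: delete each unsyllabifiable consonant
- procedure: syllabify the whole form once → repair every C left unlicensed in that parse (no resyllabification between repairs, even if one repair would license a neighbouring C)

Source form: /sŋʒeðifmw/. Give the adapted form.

ʒeðif

The consonants /s/, /ŋ/, /m/, /w/ cannot be parsed into a legal (C)V(C) syllable (at most one coda consonant is licensed; onsets are limited to one consonant).
Deleting the stranded consonants removes /s/, /ŋ/, /m/, /w/.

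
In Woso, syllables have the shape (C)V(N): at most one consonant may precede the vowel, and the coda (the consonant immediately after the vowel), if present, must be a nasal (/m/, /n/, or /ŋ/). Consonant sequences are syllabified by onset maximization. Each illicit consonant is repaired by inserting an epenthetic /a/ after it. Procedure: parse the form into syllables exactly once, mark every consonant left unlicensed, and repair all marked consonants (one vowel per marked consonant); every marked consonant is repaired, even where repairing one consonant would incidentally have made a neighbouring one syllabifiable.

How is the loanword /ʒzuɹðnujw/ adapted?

ʒazuɹaðanujawa

The consonants /ʒ/, /ɹ/, /ð/, /j/, /w/ cannot be parsed into a legal (C)V(N) syllable (only a nasal (/m/, /n/, or /ŋ/) is licensed in coda position; onsets are limited to one consonant).
Each unlicensed consonant becomes the onset of a new syllable: /ʒ/ → /ʒa/, /ɹ/ → /ɹa/, /ð/ → /ða/, /j/ → /ja/, /w/ → /wa/.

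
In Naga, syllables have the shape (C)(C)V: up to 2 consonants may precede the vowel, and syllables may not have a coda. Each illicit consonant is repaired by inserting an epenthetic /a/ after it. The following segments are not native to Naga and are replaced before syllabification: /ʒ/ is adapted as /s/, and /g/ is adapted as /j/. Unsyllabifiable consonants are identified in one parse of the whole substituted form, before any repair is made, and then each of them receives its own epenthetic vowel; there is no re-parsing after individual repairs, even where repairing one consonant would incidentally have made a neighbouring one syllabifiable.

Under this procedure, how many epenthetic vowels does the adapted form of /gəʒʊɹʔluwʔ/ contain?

3

After substitution the input is /jəsʊɹʔluwʔ/.
The unsyllabifiable consonants are /ɹ/, /w/, /ʔ/; each receives one epenthetic vowel.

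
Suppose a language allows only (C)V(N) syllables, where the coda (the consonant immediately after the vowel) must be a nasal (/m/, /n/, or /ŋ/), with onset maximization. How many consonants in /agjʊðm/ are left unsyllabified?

3

Under (C)V(N), the unsyllabifiable consonants are /g/, /ð/, /m/ (only a nasal (/m/, /n/, or /ŋ/) is licensed in coda position; onsets are limited to one consonant).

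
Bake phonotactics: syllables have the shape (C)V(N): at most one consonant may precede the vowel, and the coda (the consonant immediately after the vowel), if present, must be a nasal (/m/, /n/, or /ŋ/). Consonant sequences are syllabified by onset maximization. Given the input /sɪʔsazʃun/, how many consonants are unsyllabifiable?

Syllabifying with onset maximization leaves /ʔ/, /z/ stranded (only a nasal (/m/, /n/, or /ŋ/) is licensed in coda position; onsets are limited to one consonant).

2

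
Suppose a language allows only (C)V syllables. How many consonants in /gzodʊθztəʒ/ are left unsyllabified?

4

Under (C)V, the unsyllabifiable consonants are /g/, /θ/, /z/, /ʒ/ (no codas are permitted; onsets are limited to one consonant).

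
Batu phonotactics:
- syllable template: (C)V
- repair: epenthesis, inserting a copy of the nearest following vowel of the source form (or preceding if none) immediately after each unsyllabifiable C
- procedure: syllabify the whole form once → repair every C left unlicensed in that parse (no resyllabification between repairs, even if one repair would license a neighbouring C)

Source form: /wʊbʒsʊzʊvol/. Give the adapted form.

Under (C)V, the unsyllabifiable consonants are /b/, /ʒ/, /l/ (no codas are permitted; onsets are limited to one consonant).
Each unlicensed consonant becomes the onset of a new syllable: /b/ → /bʊ/, /ʒ/ → /ʒʊ/, /l/ → /lo/.

wʊbʊʒʊsʊzʊvolo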